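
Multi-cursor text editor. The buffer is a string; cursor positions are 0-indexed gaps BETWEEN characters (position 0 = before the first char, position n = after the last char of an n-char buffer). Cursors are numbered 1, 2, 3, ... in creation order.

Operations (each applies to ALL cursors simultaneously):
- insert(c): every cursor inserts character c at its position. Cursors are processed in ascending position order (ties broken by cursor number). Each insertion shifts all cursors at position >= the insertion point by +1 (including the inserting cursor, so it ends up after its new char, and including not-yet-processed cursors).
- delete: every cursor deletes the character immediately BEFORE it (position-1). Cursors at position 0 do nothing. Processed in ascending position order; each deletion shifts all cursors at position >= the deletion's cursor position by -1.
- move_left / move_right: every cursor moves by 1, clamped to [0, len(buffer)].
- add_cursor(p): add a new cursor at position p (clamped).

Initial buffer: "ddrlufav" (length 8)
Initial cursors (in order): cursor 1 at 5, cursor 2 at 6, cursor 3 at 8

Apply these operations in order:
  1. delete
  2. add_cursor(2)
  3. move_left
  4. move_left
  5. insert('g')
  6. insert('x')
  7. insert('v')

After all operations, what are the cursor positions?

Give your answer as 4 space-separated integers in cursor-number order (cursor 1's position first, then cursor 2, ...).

Answer: 11 11 15 3

Derivation:
After op 1 (delete): buffer="ddrla" (len 5), cursors c1@4 c2@4 c3@5, authorship .....
After op 2 (add_cursor(2)): buffer="ddrla" (len 5), cursors c4@2 c1@4 c2@4 c3@5, authorship .....
After op 3 (move_left): buffer="ddrla" (len 5), cursors c4@1 c1@3 c2@3 c3@4, authorship .....
After op 4 (move_left): buffer="ddrla" (len 5), cursors c4@0 c1@2 c2@2 c3@3, authorship .....
After op 5 (insert('g')): buffer="gddggrgla" (len 9), cursors c4@1 c1@5 c2@5 c3@7, authorship 4..12.3..
After op 6 (insert('x')): buffer="gxddggxxrgxla" (len 13), cursors c4@2 c1@8 c2@8 c3@11, authorship 44..1212.33..
After op 7 (insert('v')): buffer="gxvddggxxvvrgxvla" (len 17), cursors c4@3 c1@11 c2@11 c3@15, authorship 444..121212.333..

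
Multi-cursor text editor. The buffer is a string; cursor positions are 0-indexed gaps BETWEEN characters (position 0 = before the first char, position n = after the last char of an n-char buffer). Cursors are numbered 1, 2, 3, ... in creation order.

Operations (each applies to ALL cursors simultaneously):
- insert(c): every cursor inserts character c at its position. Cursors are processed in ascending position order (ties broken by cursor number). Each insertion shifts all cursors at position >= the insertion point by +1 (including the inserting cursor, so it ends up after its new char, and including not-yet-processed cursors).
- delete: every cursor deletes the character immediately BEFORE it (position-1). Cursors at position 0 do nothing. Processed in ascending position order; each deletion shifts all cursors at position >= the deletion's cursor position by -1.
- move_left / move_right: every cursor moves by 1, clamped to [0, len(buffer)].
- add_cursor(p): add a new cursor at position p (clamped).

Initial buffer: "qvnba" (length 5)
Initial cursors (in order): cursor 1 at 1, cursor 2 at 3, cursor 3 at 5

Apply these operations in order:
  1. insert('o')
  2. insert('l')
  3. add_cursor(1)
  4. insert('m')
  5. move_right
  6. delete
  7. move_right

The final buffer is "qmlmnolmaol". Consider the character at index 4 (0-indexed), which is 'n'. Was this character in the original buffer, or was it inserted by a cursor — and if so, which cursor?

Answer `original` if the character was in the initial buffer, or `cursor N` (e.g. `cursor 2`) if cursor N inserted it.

After op 1 (insert('o')): buffer="qovnobao" (len 8), cursors c1@2 c2@5 c3@8, authorship .1..2..3
After op 2 (insert('l')): buffer="qolvnolbaol" (len 11), cursors c1@3 c2@7 c3@11, authorship .11..22..33
After op 3 (add_cursor(1)): buffer="qolvnolbaol" (len 11), cursors c4@1 c1@3 c2@7 c3@11, authorship .11..22..33
After op 4 (insert('m')): buffer="qmolmvnolmbaolm" (len 15), cursors c4@2 c1@5 c2@10 c3@15, authorship .4111..222..333
After op 5 (move_right): buffer="qmolmvnolmbaolm" (len 15), cursors c4@3 c1@6 c2@11 c3@15, authorship .4111..222..333
After op 6 (delete): buffer="qmlmnolmaol" (len 11), cursors c4@2 c1@4 c2@8 c3@11, authorship .411.222.33
After op 7 (move_right): buffer="qmlmnolmaol" (len 11), cursors c4@3 c1@5 c2@9 c3@11, authorship .411.222.33
Authorship (.=original, N=cursor N): . 4 1 1 . 2 2 2 . 3 3
Index 4: author = original

Answer: original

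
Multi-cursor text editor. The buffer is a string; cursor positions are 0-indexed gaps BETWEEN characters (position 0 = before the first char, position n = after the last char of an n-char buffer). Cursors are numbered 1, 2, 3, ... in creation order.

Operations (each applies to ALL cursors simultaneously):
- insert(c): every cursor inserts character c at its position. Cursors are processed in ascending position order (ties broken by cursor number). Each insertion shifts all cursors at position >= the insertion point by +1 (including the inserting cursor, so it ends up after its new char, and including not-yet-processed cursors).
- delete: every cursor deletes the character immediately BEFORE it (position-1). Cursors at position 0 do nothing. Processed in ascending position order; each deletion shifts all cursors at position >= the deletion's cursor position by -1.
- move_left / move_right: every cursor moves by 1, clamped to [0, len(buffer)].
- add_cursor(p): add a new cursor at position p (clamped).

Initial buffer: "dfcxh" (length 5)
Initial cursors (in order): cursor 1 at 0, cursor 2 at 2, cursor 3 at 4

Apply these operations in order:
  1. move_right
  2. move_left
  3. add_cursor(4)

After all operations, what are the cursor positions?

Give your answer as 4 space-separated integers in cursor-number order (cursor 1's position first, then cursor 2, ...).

After op 1 (move_right): buffer="dfcxh" (len 5), cursors c1@1 c2@3 c3@5, authorship .....
After op 2 (move_left): buffer="dfcxh" (len 5), cursors c1@0 c2@2 c3@4, authorship .....
After op 3 (add_cursor(4)): buffer="dfcxh" (len 5), cursors c1@0 c2@2 c3@4 c4@4, authorship .....

Answer: 0 2 4 4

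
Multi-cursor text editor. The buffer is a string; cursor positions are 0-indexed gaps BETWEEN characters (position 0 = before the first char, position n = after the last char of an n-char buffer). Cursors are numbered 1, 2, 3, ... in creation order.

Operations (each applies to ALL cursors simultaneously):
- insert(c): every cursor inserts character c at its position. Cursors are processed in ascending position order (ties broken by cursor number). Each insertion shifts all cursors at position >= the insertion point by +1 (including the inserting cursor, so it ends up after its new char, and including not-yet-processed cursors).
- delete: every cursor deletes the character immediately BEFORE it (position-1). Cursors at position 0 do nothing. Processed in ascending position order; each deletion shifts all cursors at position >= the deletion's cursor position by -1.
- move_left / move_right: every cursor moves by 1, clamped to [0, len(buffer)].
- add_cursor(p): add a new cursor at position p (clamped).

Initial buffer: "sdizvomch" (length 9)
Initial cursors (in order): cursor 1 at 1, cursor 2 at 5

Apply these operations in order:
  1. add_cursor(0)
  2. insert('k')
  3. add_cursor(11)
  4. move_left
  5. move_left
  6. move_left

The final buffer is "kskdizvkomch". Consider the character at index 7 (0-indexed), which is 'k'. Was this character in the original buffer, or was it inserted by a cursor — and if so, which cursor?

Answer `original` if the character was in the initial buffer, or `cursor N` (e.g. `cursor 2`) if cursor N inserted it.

Answer: cursor 2

Derivation:
After op 1 (add_cursor(0)): buffer="sdizvomch" (len 9), cursors c3@0 c1@1 c2@5, authorship .........
After op 2 (insert('k')): buffer="kskdizvkomch" (len 12), cursors c3@1 c1@3 c2@8, authorship 3.1....2....
After op 3 (add_cursor(11)): buffer="kskdizvkomch" (len 12), cursors c3@1 c1@3 c2@8 c4@11, authorship 3.1....2....
After op 4 (move_left): buffer="kskdizvkomch" (len 12), cursors c3@0 c1@2 c2@7 c4@10, authorship 3.1....2....
After op 5 (move_left): buffer="kskdizvkomch" (len 12), cursors c3@0 c1@1 c2@6 c4@9, authorship 3.1....2....
After op 6 (move_left): buffer="kskdizvkomch" (len 12), cursors c1@0 c3@0 c2@5 c4@8, authorship 3.1....2....
Authorship (.=original, N=cursor N): 3 . 1 . . . . 2 . . . .
Index 7: author = 2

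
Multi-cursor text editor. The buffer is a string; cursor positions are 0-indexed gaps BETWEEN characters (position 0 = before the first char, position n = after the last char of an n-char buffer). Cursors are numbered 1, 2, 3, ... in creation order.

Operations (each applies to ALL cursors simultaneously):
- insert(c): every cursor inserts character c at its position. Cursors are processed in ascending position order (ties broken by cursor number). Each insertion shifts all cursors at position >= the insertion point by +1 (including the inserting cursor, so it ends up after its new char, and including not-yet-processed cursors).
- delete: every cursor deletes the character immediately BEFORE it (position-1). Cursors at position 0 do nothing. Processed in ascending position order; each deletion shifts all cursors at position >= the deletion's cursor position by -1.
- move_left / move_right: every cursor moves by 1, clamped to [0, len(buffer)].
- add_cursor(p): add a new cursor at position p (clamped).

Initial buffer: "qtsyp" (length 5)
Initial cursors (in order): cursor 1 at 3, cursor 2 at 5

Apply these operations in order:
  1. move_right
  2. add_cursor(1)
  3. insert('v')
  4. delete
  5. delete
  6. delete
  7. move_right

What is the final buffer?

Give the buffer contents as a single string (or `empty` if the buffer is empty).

Answer: empty

Derivation:
After op 1 (move_right): buffer="qtsyp" (len 5), cursors c1@4 c2@5, authorship .....
After op 2 (add_cursor(1)): buffer="qtsyp" (len 5), cursors c3@1 c1@4 c2@5, authorship .....
After op 3 (insert('v')): buffer="qvtsyvpv" (len 8), cursors c3@2 c1@6 c2@8, authorship .3...1.2
After op 4 (delete): buffer="qtsyp" (len 5), cursors c3@1 c1@4 c2@5, authorship .....
After op 5 (delete): buffer="ts" (len 2), cursors c3@0 c1@2 c2@2, authorship ..
After op 6 (delete): buffer="" (len 0), cursors c1@0 c2@0 c3@0, authorship 
After op 7 (move_right): buffer="" (len 0), cursors c1@0 c2@0 c3@0, authorship 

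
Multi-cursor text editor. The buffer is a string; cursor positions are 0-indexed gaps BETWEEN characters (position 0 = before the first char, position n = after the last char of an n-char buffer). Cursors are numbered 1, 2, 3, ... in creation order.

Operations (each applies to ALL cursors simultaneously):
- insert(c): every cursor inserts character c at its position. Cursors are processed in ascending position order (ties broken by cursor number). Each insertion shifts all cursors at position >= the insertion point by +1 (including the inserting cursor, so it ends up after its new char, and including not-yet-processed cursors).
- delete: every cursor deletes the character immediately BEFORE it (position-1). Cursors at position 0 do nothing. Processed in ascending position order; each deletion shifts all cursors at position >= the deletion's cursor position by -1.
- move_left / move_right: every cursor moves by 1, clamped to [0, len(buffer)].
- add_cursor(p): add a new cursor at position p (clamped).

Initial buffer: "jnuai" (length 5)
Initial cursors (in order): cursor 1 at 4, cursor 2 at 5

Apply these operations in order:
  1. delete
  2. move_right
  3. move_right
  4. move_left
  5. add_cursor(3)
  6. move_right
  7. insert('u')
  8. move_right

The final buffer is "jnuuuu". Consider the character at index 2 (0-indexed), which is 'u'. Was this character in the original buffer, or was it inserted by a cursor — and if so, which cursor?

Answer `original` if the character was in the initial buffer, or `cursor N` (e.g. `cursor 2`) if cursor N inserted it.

After op 1 (delete): buffer="jnu" (len 3), cursors c1@3 c2@3, authorship ...
After op 2 (move_right): buffer="jnu" (len 3), cursors c1@3 c2@3, authorship ...
After op 3 (move_right): buffer="jnu" (len 3), cursors c1@3 c2@3, authorship ...
After op 4 (move_left): buffer="jnu" (len 3), cursors c1@2 c2@2, authorship ...
After op 5 (add_cursor(3)): buffer="jnu" (len 3), cursors c1@2 c2@2 c3@3, authorship ...
After op 6 (move_right): buffer="jnu" (len 3), cursors c1@3 c2@3 c3@3, authorship ...
After op 7 (insert('u')): buffer="jnuuuu" (len 6), cursors c1@6 c2@6 c3@6, authorship ...123
After op 8 (move_right): buffer="jnuuuu" (len 6), cursors c1@6 c2@6 c3@6, authorship ...123
Authorship (.=original, N=cursor N): . . . 1 2 3
Index 2: author = original

Answer: original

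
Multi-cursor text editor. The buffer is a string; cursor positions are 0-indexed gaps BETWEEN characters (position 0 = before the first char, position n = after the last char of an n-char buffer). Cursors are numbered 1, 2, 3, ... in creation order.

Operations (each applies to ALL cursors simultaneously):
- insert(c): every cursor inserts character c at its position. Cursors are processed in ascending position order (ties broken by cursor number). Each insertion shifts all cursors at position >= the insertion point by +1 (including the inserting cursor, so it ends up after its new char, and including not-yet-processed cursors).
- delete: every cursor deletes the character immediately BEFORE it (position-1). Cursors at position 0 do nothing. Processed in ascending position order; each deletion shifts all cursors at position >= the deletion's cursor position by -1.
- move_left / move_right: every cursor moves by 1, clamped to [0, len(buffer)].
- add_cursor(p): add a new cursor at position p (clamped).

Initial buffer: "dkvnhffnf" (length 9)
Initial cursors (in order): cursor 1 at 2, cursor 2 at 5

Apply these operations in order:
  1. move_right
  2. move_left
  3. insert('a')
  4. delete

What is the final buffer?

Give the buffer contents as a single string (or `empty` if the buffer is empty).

Answer: dkvnhffnf

Derivation:
After op 1 (move_right): buffer="dkvnhffnf" (len 9), cursors c1@3 c2@6, authorship .........
After op 2 (move_left): buffer="dkvnhffnf" (len 9), cursors c1@2 c2@5, authorship .........
After op 3 (insert('a')): buffer="dkavnhaffnf" (len 11), cursors c1@3 c2@7, authorship ..1...2....
After op 4 (delete): buffer="dkvnhffnf" (len 9), cursors c1@2 c2@5, authorship .........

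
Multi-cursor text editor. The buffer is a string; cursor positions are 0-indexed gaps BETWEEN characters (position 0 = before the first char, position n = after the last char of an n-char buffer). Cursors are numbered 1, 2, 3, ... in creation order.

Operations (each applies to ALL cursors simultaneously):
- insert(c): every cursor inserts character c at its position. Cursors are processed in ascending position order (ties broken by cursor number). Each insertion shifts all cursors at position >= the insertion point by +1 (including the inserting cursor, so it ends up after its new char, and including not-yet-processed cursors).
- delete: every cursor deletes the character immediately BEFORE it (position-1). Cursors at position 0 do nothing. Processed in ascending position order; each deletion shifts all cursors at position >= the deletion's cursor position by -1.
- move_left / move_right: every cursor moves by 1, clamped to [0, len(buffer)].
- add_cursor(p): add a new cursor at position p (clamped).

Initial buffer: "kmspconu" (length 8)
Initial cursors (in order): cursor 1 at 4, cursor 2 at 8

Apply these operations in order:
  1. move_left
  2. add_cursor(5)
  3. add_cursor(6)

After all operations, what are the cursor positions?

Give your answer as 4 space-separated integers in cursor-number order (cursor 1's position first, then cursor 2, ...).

Answer: 3 7 5 6

Derivation:
After op 1 (move_left): buffer="kmspconu" (len 8), cursors c1@3 c2@7, authorship ........
After op 2 (add_cursor(5)): buffer="kmspconu" (len 8), cursors c1@3 c3@5 c2@7, authorship ........
After op 3 (add_cursor(6)): buffer="kmspconu" (len 8), cursors c1@3 c3@5 c4@6 c2@7, authorship ........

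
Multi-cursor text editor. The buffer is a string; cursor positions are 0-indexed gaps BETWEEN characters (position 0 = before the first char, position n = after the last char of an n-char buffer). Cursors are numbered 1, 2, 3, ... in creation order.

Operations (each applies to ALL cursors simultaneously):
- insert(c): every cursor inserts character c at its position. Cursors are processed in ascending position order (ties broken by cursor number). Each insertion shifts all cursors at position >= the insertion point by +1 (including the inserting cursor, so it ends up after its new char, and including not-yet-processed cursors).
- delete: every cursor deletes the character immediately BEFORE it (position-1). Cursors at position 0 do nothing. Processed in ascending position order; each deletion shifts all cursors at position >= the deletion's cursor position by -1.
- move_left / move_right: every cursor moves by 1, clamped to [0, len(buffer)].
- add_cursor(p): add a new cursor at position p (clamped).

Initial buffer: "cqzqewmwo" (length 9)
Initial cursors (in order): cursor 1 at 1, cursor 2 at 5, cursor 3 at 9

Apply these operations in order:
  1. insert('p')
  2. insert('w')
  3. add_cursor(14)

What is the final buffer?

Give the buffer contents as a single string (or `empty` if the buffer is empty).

After op 1 (insert('p')): buffer="cpqzqepwmwop" (len 12), cursors c1@2 c2@7 c3@12, authorship .1....2....3
After op 2 (insert('w')): buffer="cpwqzqepwwmwopw" (len 15), cursors c1@3 c2@9 c3@15, authorship .11....22....33
After op 3 (add_cursor(14)): buffer="cpwqzqepwwmwopw" (len 15), cursors c1@3 c2@9 c4@14 c3@15, authorship .11....22....33

Answer: cpwqzqepwwmwopw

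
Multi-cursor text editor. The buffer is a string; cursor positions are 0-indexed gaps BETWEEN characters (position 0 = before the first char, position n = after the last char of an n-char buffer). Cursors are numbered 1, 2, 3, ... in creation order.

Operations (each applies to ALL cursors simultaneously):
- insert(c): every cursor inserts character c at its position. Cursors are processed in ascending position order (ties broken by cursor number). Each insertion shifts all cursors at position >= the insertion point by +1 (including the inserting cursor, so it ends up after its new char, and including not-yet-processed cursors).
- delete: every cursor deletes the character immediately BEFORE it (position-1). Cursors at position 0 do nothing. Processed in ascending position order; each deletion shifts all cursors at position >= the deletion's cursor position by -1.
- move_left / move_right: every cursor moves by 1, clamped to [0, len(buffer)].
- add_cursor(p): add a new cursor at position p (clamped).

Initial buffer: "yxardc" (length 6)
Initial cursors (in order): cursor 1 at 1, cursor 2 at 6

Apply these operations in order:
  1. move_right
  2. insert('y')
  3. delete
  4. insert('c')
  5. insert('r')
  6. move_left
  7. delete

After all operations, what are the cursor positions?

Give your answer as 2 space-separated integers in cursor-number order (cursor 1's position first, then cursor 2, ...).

After op 1 (move_right): buffer="yxardc" (len 6), cursors c1@2 c2@6, authorship ......
After op 2 (insert('y')): buffer="yxyardcy" (len 8), cursors c1@3 c2@8, authorship ..1....2
After op 3 (delete): buffer="yxardc" (len 6), cursors c1@2 c2@6, authorship ......
After op 4 (insert('c')): buffer="yxcardcc" (len 8), cursors c1@3 c2@8, authorship ..1....2
After op 5 (insert('r')): buffer="yxcrardccr" (len 10), cursors c1@4 c2@10, authorship ..11....22
After op 6 (move_left): buffer="yxcrardccr" (len 10), cursors c1@3 c2@9, authorship ..11....22
After op 7 (delete): buffer="yxrardcr" (len 8), cursors c1@2 c2@7, authorship ..1....2

Answer: 2 7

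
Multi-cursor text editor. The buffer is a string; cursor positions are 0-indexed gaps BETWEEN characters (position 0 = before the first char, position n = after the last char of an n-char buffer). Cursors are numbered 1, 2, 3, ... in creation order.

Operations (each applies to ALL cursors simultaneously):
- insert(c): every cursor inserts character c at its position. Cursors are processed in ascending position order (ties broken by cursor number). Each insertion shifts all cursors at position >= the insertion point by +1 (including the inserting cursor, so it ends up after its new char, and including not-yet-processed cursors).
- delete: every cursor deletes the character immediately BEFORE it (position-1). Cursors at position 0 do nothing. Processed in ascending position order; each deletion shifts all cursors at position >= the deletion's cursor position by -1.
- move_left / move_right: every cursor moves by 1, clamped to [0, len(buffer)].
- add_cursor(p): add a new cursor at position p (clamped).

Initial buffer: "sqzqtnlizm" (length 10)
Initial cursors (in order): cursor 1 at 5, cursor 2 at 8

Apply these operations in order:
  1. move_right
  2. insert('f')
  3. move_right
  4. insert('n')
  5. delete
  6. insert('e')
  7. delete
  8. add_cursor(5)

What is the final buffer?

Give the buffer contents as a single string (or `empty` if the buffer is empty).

After op 1 (move_right): buffer="sqzqtnlizm" (len 10), cursors c1@6 c2@9, authorship ..........
After op 2 (insert('f')): buffer="sqzqtnflizfm" (len 12), cursors c1@7 c2@11, authorship ......1...2.
After op 3 (move_right): buffer="sqzqtnflizfm" (len 12), cursors c1@8 c2@12, authorship ......1...2.
After op 4 (insert('n')): buffer="sqzqtnflnizfmn" (len 14), cursors c1@9 c2@14, authorship ......1.1..2.2
After op 5 (delete): buffer="sqzqtnflizfm" (len 12), cursors c1@8 c2@12, authorship ......1...2.
After op 6 (insert('e')): buffer="sqzqtnfleizfme" (len 14), cursors c1@9 c2@14, authorship ......1.1..2.2
After op 7 (delete): buffer="sqzqtnflizfm" (len 12), cursors c1@8 c2@12, authorship ......1...2.
After op 8 (add_cursor(5)): buffer="sqzqtnflizfm" (len 12), cursors c3@5 c1@8 c2@12, authorship ......1...2.

Answer: sqzqtnflizfm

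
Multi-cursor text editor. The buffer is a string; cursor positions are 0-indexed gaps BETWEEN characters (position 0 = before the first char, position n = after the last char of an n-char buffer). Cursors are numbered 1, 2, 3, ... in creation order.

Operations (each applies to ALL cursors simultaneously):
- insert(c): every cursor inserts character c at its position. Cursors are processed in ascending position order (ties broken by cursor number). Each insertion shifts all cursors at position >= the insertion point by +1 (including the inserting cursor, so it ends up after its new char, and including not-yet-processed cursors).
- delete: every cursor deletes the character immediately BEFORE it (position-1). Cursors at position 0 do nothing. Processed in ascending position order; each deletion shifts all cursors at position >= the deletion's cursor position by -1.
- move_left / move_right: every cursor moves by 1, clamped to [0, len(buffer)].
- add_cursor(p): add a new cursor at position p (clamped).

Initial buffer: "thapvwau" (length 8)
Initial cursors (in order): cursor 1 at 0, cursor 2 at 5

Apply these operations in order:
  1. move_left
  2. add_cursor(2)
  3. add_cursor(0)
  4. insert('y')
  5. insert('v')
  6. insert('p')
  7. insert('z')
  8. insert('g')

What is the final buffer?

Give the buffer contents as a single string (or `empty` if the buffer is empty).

Answer: yyvvppzzggthyvpzgapyvpzgvwau

Derivation:
After op 1 (move_left): buffer="thapvwau" (len 8), cursors c1@0 c2@4, authorship ........
After op 2 (add_cursor(2)): buffer="thapvwau" (len 8), cursors c1@0 c3@2 c2@4, authorship ........
After op 3 (add_cursor(0)): buffer="thapvwau" (len 8), cursors c1@0 c4@0 c3@2 c2@4, authorship ........
After op 4 (insert('y')): buffer="yythyapyvwau" (len 12), cursors c1@2 c4@2 c3@5 c2@8, authorship 14..3..2....
After op 5 (insert('v')): buffer="yyvvthyvapyvvwau" (len 16), cursors c1@4 c4@4 c3@8 c2@12, authorship 1414..33..22....
After op 6 (insert('p')): buffer="yyvvppthyvpapyvpvwau" (len 20), cursors c1@6 c4@6 c3@11 c2@16, authorship 141414..333..222....
After op 7 (insert('z')): buffer="yyvvppzzthyvpzapyvpzvwau" (len 24), cursors c1@8 c4@8 c3@14 c2@20, authorship 14141414..3333..2222....
After op 8 (insert('g')): buffer="yyvvppzzggthyvpzgapyvpzgvwau" (len 28), cursors c1@10 c4@10 c3@17 c2@24, authorship 1414141414..33333..22222....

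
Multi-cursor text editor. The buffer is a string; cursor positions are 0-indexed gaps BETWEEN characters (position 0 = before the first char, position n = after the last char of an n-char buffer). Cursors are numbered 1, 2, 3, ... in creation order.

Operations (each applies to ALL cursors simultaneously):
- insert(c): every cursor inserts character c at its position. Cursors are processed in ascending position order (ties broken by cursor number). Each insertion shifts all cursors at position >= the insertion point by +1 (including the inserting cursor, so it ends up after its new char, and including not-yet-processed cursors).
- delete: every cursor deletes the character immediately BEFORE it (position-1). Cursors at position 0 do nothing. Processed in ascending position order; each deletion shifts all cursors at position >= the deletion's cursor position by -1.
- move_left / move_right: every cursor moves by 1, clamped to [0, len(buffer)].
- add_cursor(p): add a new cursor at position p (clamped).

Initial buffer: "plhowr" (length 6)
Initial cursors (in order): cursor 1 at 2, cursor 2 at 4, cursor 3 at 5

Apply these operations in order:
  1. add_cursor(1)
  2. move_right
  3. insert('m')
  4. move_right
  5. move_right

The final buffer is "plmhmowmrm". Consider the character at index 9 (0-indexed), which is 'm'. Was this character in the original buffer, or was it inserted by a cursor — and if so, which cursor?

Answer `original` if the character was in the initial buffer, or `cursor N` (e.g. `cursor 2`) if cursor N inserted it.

Answer: cursor 3

Derivation:
After op 1 (add_cursor(1)): buffer="plhowr" (len 6), cursors c4@1 c1@2 c2@4 c3@5, authorship ......
After op 2 (move_right): buffer="plhowr" (len 6), cursors c4@2 c1@3 c2@5 c3@6, authorship ......
After op 3 (insert('m')): buffer="plmhmowmrm" (len 10), cursors c4@3 c1@5 c2@8 c3@10, authorship ..4.1..2.3
After op 4 (move_right): buffer="plmhmowmrm" (len 10), cursors c4@4 c1@6 c2@9 c3@10, authorship ..4.1..2.3
After op 5 (move_right): buffer="plmhmowmrm" (len 10), cursors c4@5 c1@7 c2@10 c3@10, authorship ..4.1..2.3
Authorship (.=original, N=cursor N): . . 4 . 1 . . 2 . 3
Index 9: author = 3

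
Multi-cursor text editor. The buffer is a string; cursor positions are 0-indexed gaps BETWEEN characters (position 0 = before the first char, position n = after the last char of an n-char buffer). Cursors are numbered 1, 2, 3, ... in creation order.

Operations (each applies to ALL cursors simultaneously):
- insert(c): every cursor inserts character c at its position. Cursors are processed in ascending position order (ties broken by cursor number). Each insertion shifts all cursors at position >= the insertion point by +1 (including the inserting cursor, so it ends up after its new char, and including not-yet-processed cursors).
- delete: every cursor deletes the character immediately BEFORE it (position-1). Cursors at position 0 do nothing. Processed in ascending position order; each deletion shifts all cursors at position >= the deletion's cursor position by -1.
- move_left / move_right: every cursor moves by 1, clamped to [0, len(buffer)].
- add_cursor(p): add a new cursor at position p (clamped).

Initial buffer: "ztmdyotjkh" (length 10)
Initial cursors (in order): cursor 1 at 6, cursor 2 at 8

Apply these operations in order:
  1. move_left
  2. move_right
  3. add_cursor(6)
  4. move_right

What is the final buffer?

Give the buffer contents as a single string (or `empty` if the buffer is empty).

Answer: ztmdyotjkh

Derivation:
After op 1 (move_left): buffer="ztmdyotjkh" (len 10), cursors c1@5 c2@7, authorship ..........
After op 2 (move_right): buffer="ztmdyotjkh" (len 10), cursors c1@6 c2@8, authorship ..........
After op 3 (add_cursor(6)): buffer="ztmdyotjkh" (len 10), cursors c1@6 c3@6 c2@8, authorship ..........
After op 4 (move_right): buffer="ztmdyotjkh" (len 10), cursors c1@7 c3@7 c2@9, authorship ..........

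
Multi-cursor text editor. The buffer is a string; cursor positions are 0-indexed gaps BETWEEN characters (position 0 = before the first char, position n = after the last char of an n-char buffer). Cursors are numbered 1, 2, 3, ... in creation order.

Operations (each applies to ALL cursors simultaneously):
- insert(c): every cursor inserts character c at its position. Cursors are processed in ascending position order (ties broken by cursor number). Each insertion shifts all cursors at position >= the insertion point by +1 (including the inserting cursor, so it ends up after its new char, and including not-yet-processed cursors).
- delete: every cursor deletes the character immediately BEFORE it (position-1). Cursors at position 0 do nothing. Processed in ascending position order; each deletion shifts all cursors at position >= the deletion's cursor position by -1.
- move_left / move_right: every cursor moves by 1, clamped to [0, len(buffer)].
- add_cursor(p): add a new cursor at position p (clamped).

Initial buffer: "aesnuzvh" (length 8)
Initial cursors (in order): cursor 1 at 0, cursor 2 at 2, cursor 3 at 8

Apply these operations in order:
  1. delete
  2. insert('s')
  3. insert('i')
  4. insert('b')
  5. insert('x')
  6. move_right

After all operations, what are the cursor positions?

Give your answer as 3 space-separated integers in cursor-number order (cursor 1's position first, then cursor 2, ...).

After op 1 (delete): buffer="asnuzv" (len 6), cursors c1@0 c2@1 c3@6, authorship ......
After op 2 (insert('s')): buffer="sassnuzvs" (len 9), cursors c1@1 c2@3 c3@9, authorship 1.2.....3
After op 3 (insert('i')): buffer="siasisnuzvsi" (len 12), cursors c1@2 c2@5 c3@12, authorship 11.22.....33
After op 4 (insert('b')): buffer="sibasibsnuzvsib" (len 15), cursors c1@3 c2@7 c3@15, authorship 111.222.....333
After op 5 (insert('x')): buffer="sibxasibxsnuzvsibx" (len 18), cursors c1@4 c2@9 c3@18, authorship 1111.2222.....3333
After op 6 (move_right): buffer="sibxasibxsnuzvsibx" (len 18), cursors c1@5 c2@10 c3@18, authorship 1111.2222.....3333

Answer: 5 10 18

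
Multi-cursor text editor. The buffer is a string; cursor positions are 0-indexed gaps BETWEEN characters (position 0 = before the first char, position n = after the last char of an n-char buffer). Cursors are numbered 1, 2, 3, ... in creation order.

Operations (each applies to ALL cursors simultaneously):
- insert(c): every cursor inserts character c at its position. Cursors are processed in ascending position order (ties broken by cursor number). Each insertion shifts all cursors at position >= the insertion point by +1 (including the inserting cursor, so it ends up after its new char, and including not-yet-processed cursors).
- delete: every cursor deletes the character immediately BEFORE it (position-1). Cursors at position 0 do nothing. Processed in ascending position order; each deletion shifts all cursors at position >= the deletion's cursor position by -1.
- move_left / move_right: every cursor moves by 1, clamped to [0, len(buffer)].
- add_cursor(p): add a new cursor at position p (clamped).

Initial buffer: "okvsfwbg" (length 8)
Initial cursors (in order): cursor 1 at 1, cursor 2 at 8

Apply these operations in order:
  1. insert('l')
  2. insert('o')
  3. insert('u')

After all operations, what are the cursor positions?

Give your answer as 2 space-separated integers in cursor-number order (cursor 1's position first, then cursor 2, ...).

After op 1 (insert('l')): buffer="olkvsfwbgl" (len 10), cursors c1@2 c2@10, authorship .1.......2
After op 2 (insert('o')): buffer="olokvsfwbglo" (len 12), cursors c1@3 c2@12, authorship .11.......22
After op 3 (insert('u')): buffer="oloukvsfwbglou" (len 14), cursors c1@4 c2@14, authorship .111.......222

Answer: 4 14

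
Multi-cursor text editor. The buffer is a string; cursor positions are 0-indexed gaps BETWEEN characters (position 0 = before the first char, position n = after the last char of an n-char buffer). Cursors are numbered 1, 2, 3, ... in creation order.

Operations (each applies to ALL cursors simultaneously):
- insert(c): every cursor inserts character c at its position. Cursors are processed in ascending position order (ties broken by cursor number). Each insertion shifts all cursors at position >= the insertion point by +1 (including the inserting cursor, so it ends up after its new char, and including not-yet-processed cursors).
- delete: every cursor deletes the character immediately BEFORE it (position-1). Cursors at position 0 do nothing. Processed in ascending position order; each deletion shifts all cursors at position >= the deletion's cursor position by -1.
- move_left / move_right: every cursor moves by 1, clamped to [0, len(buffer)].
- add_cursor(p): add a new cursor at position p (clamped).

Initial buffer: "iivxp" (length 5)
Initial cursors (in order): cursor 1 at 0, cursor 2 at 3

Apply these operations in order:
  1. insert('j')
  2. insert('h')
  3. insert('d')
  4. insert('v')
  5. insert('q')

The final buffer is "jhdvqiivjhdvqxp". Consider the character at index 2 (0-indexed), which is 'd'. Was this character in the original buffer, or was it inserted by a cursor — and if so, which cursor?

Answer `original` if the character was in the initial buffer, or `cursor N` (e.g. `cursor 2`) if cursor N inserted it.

Answer: cursor 1

Derivation:
After op 1 (insert('j')): buffer="jiivjxp" (len 7), cursors c1@1 c2@5, authorship 1...2..
After op 2 (insert('h')): buffer="jhiivjhxp" (len 9), cursors c1@2 c2@7, authorship 11...22..
After op 3 (insert('d')): buffer="jhdiivjhdxp" (len 11), cursors c1@3 c2@9, authorship 111...222..
After op 4 (insert('v')): buffer="jhdviivjhdvxp" (len 13), cursors c1@4 c2@11, authorship 1111...2222..
After op 5 (insert('q')): buffer="jhdvqiivjhdvqxp" (len 15), cursors c1@5 c2@13, authorship 11111...22222..
Authorship (.=original, N=cursor N): 1 1 1 1 1 . . . 2 2 2 2 2 . .
Index 2: author = 1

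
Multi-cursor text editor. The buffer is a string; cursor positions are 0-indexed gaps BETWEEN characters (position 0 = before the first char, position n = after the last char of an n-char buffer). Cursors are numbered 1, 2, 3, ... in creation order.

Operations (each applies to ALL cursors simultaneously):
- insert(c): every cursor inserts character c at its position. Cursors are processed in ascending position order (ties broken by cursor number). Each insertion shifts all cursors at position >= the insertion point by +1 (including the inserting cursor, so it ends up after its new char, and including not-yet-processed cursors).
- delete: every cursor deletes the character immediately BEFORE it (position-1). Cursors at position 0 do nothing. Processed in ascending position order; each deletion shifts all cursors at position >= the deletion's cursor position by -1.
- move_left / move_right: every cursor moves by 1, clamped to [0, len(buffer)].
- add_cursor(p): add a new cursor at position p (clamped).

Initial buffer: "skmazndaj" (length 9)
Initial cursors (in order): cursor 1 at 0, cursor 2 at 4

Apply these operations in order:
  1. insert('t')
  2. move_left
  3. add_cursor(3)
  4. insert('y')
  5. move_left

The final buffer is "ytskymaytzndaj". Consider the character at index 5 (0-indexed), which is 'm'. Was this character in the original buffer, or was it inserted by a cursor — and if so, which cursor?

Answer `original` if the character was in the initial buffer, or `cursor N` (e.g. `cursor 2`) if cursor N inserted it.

After op 1 (insert('t')): buffer="tskmatzndaj" (len 11), cursors c1@1 c2@6, authorship 1....2.....
After op 2 (move_left): buffer="tskmatzndaj" (len 11), cursors c1@0 c2@5, authorship 1....2.....
After op 3 (add_cursor(3)): buffer="tskmatzndaj" (len 11), cursors c1@0 c3@3 c2@5, authorship 1....2.....
After op 4 (insert('y')): buffer="ytskymaytzndaj" (len 14), cursors c1@1 c3@5 c2@8, authorship 11..3..22.....
After op 5 (move_left): buffer="ytskymaytzndaj" (len 14), cursors c1@0 c3@4 c2@7, authorship 11..3..22.....
Authorship (.=original, N=cursor N): 1 1 . . 3 . . 2 2 . . . . .
Index 5: author = original

Answer: original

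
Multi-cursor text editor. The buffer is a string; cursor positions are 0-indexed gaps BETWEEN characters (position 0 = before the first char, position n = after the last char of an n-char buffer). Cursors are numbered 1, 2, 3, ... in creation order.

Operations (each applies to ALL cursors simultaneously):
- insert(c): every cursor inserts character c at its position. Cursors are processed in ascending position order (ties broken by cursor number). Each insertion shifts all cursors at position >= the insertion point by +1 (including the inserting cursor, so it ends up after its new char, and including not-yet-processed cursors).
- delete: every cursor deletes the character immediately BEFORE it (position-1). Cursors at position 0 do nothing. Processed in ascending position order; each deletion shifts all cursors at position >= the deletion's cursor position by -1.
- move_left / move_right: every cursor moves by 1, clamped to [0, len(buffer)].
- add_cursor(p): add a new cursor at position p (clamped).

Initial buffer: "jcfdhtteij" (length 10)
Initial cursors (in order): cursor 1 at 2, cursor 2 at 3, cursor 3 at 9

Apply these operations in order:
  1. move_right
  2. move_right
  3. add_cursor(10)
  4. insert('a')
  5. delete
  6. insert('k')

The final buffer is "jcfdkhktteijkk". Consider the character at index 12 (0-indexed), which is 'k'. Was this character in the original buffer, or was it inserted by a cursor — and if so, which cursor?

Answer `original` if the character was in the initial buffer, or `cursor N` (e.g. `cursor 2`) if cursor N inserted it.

After op 1 (move_right): buffer="jcfdhtteij" (len 10), cursors c1@3 c2@4 c3@10, authorship ..........
After op 2 (move_right): buffer="jcfdhtteij" (len 10), cursors c1@4 c2@5 c3@10, authorship ..........
After op 3 (add_cursor(10)): buffer="jcfdhtteij" (len 10), cursors c1@4 c2@5 c3@10 c4@10, authorship ..........
After op 4 (insert('a')): buffer="jcfdahatteijaa" (len 14), cursors c1@5 c2@7 c3@14 c4@14, authorship ....1.2.....34
After op 5 (delete): buffer="jcfdhtteij" (len 10), cursors c1@4 c2@5 c3@10 c4@10, authorship ..........
After op 6 (insert('k')): buffer="jcfdkhktteijkk" (len 14), cursors c1@5 c2@7 c3@14 c4@14, authorship ....1.2.....34
Authorship (.=original, N=cursor N): . . . . 1 . 2 . . . . . 3 4
Index 12: author = 3

Answer: cursor 3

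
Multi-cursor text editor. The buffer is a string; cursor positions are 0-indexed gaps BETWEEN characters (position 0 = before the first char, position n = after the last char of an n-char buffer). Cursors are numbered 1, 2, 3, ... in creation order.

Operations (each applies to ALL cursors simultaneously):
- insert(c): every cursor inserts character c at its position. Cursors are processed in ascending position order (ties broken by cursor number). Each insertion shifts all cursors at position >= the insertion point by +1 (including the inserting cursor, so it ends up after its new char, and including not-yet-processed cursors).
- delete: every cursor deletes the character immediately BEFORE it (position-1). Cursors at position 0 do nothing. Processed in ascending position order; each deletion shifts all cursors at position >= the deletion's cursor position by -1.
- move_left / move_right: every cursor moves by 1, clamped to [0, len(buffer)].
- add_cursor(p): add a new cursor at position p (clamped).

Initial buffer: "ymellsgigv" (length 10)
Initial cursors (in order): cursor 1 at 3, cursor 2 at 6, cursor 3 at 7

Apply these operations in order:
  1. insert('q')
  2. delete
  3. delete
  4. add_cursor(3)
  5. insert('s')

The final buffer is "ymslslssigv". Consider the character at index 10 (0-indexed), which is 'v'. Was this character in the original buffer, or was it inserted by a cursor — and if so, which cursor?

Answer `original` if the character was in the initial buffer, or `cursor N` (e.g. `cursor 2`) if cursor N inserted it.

After op 1 (insert('q')): buffer="ymeqllsqgqigv" (len 13), cursors c1@4 c2@8 c3@10, authorship ...1...2.3...
After op 2 (delete): buffer="ymellsgigv" (len 10), cursors c1@3 c2@6 c3@7, authorship ..........
After op 3 (delete): buffer="ymlligv" (len 7), cursors c1@2 c2@4 c3@4, authorship .......
After op 4 (add_cursor(3)): buffer="ymlligv" (len 7), cursors c1@2 c4@3 c2@4 c3@4, authorship .......
After op 5 (insert('s')): buffer="ymslslssigv" (len 11), cursors c1@3 c4@5 c2@8 c3@8, authorship ..1.4.23...
Authorship (.=original, N=cursor N): . . 1 . 4 . 2 3 . . .
Index 10: author = original

Answer: original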